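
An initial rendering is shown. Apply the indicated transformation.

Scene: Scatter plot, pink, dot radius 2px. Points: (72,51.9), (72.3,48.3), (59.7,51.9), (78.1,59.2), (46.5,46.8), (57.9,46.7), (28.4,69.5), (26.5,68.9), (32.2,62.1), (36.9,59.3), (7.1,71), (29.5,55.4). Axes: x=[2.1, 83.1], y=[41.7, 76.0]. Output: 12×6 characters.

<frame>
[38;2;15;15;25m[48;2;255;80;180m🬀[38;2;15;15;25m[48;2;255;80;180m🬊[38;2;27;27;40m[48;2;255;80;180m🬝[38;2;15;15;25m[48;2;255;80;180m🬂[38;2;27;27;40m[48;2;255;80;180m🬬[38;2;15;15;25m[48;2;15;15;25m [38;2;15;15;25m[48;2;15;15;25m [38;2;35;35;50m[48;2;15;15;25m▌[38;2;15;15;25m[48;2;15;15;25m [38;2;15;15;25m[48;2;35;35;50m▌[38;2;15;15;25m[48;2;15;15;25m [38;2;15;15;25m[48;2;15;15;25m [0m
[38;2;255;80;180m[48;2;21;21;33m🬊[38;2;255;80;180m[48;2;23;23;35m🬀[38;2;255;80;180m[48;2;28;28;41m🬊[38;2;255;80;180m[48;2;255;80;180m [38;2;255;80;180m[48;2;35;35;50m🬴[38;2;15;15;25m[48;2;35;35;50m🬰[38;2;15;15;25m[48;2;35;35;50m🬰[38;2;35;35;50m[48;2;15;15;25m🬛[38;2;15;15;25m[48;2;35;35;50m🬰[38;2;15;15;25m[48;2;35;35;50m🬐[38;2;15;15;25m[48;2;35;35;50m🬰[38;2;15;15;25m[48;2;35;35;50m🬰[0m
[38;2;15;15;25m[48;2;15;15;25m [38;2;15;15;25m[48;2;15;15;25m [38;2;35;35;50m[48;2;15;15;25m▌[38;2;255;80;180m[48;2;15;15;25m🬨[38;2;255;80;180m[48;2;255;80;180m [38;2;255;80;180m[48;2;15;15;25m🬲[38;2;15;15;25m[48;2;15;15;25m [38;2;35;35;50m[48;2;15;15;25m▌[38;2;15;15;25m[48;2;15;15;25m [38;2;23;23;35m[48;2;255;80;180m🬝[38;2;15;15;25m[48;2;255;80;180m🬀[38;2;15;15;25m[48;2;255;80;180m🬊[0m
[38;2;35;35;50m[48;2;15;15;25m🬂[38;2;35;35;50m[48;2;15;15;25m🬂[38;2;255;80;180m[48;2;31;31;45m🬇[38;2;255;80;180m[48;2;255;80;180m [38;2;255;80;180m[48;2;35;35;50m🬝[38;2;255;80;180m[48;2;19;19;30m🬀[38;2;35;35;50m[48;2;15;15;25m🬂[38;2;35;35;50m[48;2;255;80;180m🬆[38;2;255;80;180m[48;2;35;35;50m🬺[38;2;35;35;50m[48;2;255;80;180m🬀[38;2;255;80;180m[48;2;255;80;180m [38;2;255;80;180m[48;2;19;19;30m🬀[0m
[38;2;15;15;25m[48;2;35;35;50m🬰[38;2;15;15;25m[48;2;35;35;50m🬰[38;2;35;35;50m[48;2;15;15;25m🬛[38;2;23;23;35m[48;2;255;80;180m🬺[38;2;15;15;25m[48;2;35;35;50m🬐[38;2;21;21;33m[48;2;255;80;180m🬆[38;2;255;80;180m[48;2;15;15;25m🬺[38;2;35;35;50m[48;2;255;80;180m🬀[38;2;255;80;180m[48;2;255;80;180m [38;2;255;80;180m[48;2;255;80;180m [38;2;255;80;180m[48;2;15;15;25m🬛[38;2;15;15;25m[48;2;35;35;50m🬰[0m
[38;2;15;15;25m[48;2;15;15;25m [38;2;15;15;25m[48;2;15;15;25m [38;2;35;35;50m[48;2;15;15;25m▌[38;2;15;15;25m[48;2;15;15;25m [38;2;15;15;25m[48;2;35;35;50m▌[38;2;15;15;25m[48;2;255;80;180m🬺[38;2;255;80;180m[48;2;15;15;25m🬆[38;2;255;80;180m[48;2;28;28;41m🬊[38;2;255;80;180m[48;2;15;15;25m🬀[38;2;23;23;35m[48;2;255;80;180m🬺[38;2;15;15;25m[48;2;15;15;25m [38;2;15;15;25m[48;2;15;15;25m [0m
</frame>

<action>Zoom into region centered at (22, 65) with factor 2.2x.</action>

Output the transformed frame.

<frame>
[38;2;15;15;25m[48;2;255;80;180m🬐[38;2;255;80;180m[48;2;255;80;180m [38;2;23;23;35m[48;2;255;80;180m🬸[38;2;15;15;25m[48;2;15;15;25m [38;2;15;15;25m[48;2;35;35;50m▌[38;2;15;15;25m[48;2;15;15;25m [38;2;15;15;25m[48;2;15;15;25m [38;2;28;28;41m[48;2;255;80;180m🬆[38;2;15;15;25m[48;2;255;80;180m🬬[38;2;15;15;25m[48;2;35;35;50m▌[38;2;15;15;25m[48;2;15;15;25m [38;2;15;15;25m[48;2;15;15;25m [0m
[38;2;15;15;25m[48;2;35;35;50m🬰[38;2;255;80;180m[48;2;23;23;35m🬀[38;2;35;35;50m[48;2;15;15;25m🬛[38;2;15;15;25m[48;2;35;35;50m🬰[38;2;15;15;25m[48;2;35;35;50m🬐[38;2;15;15;25m[48;2;35;35;50m🬰[38;2;15;15;25m[48;2;255;80;180m🬐[38;2;255;80;180m[48;2;255;80;180m [38;2;255;80;180m[48;2;21;21;33m🬆[38;2;15;15;25m[48;2;35;35;50m🬐[38;2;15;15;25m[48;2;35;35;50m🬰[38;2;15;15;25m[48;2;35;35;50m🬰[0m
[38;2;15;15;25m[48;2;15;15;25m [38;2;15;15;25m[48;2;15;15;25m [38;2;35;35;50m[48;2;15;15;25m▌[38;2;15;15;25m[48;2;15;15;25m [38;2;15;15;25m[48;2;35;35;50m▌[38;2;15;15;25m[48;2;15;15;25m [38;2;15;15;25m[48;2;15;15;25m [38;2;255;80;180m[48;2;23;23;35m🬀[38;2;15;15;25m[48;2;15;15;25m [38;2;15;15;25m[48;2;35;35;50m▌[38;2;15;15;25m[48;2;15;15;25m [38;2;15;15;25m[48;2;15;15;25m [0m
[38;2;35;35;50m[48;2;15;15;25m🬂[38;2;35;35;50m[48;2;15;15;25m🬂[38;2;35;35;50m[48;2;15;15;25m🬕[38;2;35;35;50m[48;2;15;15;25m🬂[38;2;35;35;50m[48;2;15;15;25m🬨[38;2;35;35;50m[48;2;15;15;25m🬂[38;2;35;35;50m[48;2;15;15;25m🬂[38;2;31;31;45m[48;2;255;80;180m🬝[38;2;35;35;50m[48;2;255;80;180m🬀[38;2;35;35;50m[48;2;255;80;180m🬊[38;2;35;35;50m[48;2;15;15;25m🬂[38;2;35;35;50m[48;2;15;15;25m🬂[0m
[38;2;15;15;25m[48;2;35;35;50m🬰[38;2;15;15;25m[48;2;35;35;50m🬰[38;2;35;35;50m[48;2;15;15;25m🬛[38;2;15;15;25m[48;2;35;35;50m🬰[38;2;15;15;25m[48;2;35;35;50m🬐[38;2;15;15;25m[48;2;35;35;50m🬰[38;2;15;15;25m[48;2;35;35;50m🬰[38;2;35;35;50m[48;2;15;15;25m🬛[38;2;255;80;180m[48;2;21;21;33m🬊[38;2;255;80;180m[48;2;35;35;50m🬶[38;2;255;80;180m[48;2;15;15;25m🬺[38;2;23;23;35m[48;2;255;80;180m🬬[0m
[38;2;15;15;25m[48;2;15;15;25m [38;2;15;15;25m[48;2;15;15;25m [38;2;35;35;50m[48;2;15;15;25m▌[38;2;15;15;25m[48;2;15;15;25m [38;2;15;15;25m[48;2;35;35;50m▌[38;2;15;15;25m[48;2;15;15;25m [38;2;15;15;25m[48;2;15;15;25m [38;2;35;35;50m[48;2;15;15;25m▌[38;2;15;15;25m[48;2;15;15;25m [38;2;23;23;35m[48;2;255;80;180m🬺[38;2;255;80;180m[48;2;15;15;25m🬆[38;2;15;15;25m[48;2;15;15;25m [0m
</frame>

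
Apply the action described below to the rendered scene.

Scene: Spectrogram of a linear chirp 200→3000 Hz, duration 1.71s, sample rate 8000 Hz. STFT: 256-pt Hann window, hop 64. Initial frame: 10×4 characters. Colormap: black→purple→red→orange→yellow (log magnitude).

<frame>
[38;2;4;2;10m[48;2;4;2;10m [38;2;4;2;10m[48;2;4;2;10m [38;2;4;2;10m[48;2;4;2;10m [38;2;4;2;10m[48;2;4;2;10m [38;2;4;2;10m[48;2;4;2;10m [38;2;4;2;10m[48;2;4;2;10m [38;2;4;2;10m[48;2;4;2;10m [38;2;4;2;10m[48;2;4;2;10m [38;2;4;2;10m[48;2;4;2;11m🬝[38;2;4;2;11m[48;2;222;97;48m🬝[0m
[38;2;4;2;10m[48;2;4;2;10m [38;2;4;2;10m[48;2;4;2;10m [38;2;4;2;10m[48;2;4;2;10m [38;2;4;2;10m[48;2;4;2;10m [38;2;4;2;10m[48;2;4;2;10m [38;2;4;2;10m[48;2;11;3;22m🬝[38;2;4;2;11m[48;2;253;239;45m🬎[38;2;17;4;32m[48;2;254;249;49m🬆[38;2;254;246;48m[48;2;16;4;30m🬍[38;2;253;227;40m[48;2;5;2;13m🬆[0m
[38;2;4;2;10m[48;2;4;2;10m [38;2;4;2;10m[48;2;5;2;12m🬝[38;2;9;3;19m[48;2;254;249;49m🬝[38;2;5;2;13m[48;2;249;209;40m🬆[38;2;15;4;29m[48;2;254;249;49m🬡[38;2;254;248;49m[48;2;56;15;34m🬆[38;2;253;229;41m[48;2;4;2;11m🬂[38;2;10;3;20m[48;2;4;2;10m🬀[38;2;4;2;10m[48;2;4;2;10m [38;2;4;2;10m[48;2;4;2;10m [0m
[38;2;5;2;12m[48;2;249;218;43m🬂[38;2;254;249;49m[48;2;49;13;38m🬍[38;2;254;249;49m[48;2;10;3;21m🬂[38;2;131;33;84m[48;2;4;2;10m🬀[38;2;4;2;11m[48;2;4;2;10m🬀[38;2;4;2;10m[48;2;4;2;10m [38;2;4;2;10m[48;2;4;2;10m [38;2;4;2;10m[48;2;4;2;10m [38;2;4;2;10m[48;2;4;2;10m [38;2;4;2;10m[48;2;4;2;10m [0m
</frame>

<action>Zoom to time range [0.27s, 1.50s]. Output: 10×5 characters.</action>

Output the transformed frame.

<frame>
[38;2;4;2;10m[48;2;4;2;10m [38;2;4;2;10m[48;2;4;2;10m [38;2;4;2;10m[48;2;4;2;10m [38;2;4;2;10m[48;2;4;2;10m [38;2;4;2;10m[48;2;4;2;10m [38;2;4;2;10m[48;2;4;2;10m [38;2;4;2;10m[48;2;4;2;10m [38;2;4;2;10m[48;2;4;2;10m [38;2;4;2;10m[48;2;4;2;10m [38;2;4;2;10m[48;2;4;2;10m [0m
[38;2;4;2;10m[48;2;4;2;10m [38;2;4;2;10m[48;2;4;2;10m [38;2;4;2;10m[48;2;4;2;10m [38;2;4;2;10m[48;2;4;2;10m [38;2;4;2;10m[48;2;4;2;10m [38;2;4;2;10m[48;2;4;2;10m [38;2;4;2;10m[48;2;4;2;10m [38;2;4;2;10m[48;2;7;2;15m🬝[38;2;9;3;19m[48;2;254;248;49m🬝[38;2;22;5;31m[48;2;254;249;49m🬎[0m
[38;2;4;2;10m[48;2;4;2;10m [38;2;4;2;10m[48;2;4;2;10m [38;2;4;2;10m[48;2;4;2;10m [38;2;4;2;10m[48;2;7;2;15m🬝[38;2;10;3;21m[48;2;254;249;49m🬝[38;2;6;2;13m[48;2;238;188;55m🬆[38;2;28;7;43m[48;2;254;249;49m🬡[38;2;247;214;46m[48;2;6;2;13m🬎[38;2;254;249;49m[48;2;11;3;23m🬂[38;2;224;101;45m[48;2;6;2;14m🬀[0m
[38;2;33;9;25m[48;2;254;249;49m🬝[38;2;51;13;30m[48;2;254;249;49m🬎[38;2;23;5;43m[48;2;254;249;49m🬡[38;2;253;227;40m[48;2;6;2;13m🬎[38;2;254;249;49m[48;2;7;2;15m🬂[38;2;238;129;25m[48;2;6;2;14m🬀[38;2;5;2;13m[48;2;4;2;10m🬀[38;2;4;2;10m[48;2;4;2;10m [38;2;4;2;10m[48;2;4;2;10m [38;2;4;2;10m[48;2;4;2;10m [0m
[38;2;254;248;49m[48;2;7;2;15m🬂[38;2;127;32;84m[48;2;5;2;12m🬀[38;2;5;2;12m[48;2;4;2;10m🬀[38;2;4;2;10m[48;2;4;2;10m [38;2;4;2;10m[48;2;4;2;10m [38;2;4;2;10m[48;2;4;2;10m [38;2;4;2;10m[48;2;4;2;10m [38;2;4;2;10m[48;2;4;2;10m [38;2;4;2;10m[48;2;4;2;10m [38;2;4;2;10m[48;2;4;2;10m [0m
</frame>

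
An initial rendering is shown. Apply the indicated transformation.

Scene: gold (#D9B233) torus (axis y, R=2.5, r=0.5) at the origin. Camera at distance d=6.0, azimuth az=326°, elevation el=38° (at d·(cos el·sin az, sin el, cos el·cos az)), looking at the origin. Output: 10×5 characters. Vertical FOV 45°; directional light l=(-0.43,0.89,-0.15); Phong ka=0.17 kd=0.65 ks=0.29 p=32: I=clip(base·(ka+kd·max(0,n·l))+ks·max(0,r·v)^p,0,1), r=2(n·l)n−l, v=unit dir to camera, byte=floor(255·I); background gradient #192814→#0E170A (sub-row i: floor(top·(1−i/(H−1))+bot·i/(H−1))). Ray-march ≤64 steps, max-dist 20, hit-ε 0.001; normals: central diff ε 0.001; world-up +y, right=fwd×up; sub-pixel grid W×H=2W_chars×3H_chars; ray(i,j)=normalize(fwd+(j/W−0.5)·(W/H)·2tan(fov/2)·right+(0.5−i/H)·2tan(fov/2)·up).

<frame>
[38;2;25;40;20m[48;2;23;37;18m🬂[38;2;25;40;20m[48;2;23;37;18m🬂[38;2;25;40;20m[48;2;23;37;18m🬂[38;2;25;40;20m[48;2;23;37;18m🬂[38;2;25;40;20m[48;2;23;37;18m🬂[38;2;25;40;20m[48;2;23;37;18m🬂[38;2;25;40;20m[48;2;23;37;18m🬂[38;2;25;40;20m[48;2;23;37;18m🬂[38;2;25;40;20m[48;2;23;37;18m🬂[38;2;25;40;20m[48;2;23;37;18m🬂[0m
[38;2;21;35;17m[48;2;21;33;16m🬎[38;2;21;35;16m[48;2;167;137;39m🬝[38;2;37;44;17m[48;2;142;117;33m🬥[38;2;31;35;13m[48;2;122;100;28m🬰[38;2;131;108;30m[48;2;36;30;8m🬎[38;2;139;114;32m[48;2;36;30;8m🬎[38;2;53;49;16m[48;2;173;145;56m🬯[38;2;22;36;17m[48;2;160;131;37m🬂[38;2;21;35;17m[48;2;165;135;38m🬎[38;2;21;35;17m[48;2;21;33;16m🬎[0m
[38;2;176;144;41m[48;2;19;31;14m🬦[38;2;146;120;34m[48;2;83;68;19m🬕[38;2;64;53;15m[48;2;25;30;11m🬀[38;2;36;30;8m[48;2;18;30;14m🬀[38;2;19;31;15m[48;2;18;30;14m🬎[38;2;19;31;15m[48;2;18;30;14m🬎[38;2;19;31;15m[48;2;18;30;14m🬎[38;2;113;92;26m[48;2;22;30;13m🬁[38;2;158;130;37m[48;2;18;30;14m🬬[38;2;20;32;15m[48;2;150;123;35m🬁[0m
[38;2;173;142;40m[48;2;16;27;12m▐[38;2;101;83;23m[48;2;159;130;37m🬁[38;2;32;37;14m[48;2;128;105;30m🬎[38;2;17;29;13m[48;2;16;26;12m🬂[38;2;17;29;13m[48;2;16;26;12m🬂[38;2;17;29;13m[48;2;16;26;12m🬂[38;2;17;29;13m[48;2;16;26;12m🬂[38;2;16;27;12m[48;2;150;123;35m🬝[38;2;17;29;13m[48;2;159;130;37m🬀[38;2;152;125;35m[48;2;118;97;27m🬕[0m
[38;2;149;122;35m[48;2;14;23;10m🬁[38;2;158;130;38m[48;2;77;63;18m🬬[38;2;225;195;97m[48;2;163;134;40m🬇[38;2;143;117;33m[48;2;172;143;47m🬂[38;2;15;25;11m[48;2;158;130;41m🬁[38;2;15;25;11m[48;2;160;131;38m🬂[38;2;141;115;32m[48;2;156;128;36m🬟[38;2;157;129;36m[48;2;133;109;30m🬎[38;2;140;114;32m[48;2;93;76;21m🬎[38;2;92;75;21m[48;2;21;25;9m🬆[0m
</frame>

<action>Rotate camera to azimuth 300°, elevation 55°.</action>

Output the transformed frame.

<frame>
[38;2;25;40;20m[48;2;23;37;18m🬂[38;2;25;40;20m[48;2;23;37;18m🬂[38;2;25;40;20m[48;2;23;37;18m🬂[38;2;24;39;19m[48;2;154;126;36m🬎[38;2;24;39;19m[48;2;163;134;38m🬎[38;2;24;39;19m[48;2;172;141;43m🬎[38;2;24;39;19m[48;2;169;139;39m🬎[38;2;120;98;28m[48;2;24;38;19m🬏[38;2;25;40;20m[48;2;23;37;18m🬂[38;2;25;40;20m[48;2;23;37;18m🬂[0m
[38;2;21;35;17m[48;2;21;33;16m🬎[38;2;21;35;17m[48;2;158;129;37m🬆[38;2;38;40;14m[48;2;135;111;31m🬟[38;2;137;112;32m[48;2;42;42;15m🬂[38;2;114;93;26m[48;2;24;32;14m🬂[38;2;122;100;28m[48;2;21;34;16m🬂[38;2;161;132;40m[48;2;44;44;15m🬂[38;2;162;133;39m[48;2;21;33;16m🬬[38;2;22;36;17m[48;2;161;132;37m🬂[38;2;104;86;24m[48;2;21;35;16m🬏[0m
[38;2;19;31;14m[48;2;171;139;39m🬕[38;2;155;127;36m[48;2;105;86;24m▌[38;2;62;51;14m[48;2;22;30;13m🬀[38;2;19;31;15m[48;2;18;30;14m🬎[38;2;19;31;15m[48;2;18;30;14m🬎[38;2;19;31;15m[48;2;18;30;14m🬎[38;2;19;31;15m[48;2;18;30;14m🬎[38;2;19;31;15m[48;2;18;30;14m🬎[38;2;147;121;34m[48;2;18;30;14m🬬[38;2;20;32;15m[48;2;147;121;34m🬁[0m
[38;2;175;143;41m[48;2;16;27;12m▐[38;2;102;83;23m[48;2;153;126;35m🬉[38;2;81;66;19m[48;2;20;28;11m🬏[38;2;17;29;13m[48;2;16;26;12m🬂[38;2;17;29;13m[48;2;16;26;12m🬂[38;2;17;29;13m[48;2;16;26;12m🬂[38;2;17;29;13m[48;2;16;26;12m🬂[38;2;17;29;13m[48;2;16;26;12m🬂[38;2;17;29;13m[48;2;138;113;32m🬀[38;2;162;133;37m[48;2;133;109;31m▌[0m
[38;2;160;131;37m[48;2;14;23;10m🬁[38;2;176;144;42m[48;2;151;124;35m🬪[38;2;113;93;26m[48;2;174;143;46m🬊[38;2;27;30;11m[48;2;131;107;30m🬊[38;2;14;24;10m[48;2;121;99;28m🬎[38;2;14;24;10m[48;2;118;97;27m🬎[38;2;31;35;12m[48;2;141;115;32m🬎[38;2;15;25;11m[48;2;144;118;33m🬀[38;2;158;130;37m[48;2;141;115;33m🬝[38;2;125;102;29m[48;2;36;37;13m🬆[0m
</frame>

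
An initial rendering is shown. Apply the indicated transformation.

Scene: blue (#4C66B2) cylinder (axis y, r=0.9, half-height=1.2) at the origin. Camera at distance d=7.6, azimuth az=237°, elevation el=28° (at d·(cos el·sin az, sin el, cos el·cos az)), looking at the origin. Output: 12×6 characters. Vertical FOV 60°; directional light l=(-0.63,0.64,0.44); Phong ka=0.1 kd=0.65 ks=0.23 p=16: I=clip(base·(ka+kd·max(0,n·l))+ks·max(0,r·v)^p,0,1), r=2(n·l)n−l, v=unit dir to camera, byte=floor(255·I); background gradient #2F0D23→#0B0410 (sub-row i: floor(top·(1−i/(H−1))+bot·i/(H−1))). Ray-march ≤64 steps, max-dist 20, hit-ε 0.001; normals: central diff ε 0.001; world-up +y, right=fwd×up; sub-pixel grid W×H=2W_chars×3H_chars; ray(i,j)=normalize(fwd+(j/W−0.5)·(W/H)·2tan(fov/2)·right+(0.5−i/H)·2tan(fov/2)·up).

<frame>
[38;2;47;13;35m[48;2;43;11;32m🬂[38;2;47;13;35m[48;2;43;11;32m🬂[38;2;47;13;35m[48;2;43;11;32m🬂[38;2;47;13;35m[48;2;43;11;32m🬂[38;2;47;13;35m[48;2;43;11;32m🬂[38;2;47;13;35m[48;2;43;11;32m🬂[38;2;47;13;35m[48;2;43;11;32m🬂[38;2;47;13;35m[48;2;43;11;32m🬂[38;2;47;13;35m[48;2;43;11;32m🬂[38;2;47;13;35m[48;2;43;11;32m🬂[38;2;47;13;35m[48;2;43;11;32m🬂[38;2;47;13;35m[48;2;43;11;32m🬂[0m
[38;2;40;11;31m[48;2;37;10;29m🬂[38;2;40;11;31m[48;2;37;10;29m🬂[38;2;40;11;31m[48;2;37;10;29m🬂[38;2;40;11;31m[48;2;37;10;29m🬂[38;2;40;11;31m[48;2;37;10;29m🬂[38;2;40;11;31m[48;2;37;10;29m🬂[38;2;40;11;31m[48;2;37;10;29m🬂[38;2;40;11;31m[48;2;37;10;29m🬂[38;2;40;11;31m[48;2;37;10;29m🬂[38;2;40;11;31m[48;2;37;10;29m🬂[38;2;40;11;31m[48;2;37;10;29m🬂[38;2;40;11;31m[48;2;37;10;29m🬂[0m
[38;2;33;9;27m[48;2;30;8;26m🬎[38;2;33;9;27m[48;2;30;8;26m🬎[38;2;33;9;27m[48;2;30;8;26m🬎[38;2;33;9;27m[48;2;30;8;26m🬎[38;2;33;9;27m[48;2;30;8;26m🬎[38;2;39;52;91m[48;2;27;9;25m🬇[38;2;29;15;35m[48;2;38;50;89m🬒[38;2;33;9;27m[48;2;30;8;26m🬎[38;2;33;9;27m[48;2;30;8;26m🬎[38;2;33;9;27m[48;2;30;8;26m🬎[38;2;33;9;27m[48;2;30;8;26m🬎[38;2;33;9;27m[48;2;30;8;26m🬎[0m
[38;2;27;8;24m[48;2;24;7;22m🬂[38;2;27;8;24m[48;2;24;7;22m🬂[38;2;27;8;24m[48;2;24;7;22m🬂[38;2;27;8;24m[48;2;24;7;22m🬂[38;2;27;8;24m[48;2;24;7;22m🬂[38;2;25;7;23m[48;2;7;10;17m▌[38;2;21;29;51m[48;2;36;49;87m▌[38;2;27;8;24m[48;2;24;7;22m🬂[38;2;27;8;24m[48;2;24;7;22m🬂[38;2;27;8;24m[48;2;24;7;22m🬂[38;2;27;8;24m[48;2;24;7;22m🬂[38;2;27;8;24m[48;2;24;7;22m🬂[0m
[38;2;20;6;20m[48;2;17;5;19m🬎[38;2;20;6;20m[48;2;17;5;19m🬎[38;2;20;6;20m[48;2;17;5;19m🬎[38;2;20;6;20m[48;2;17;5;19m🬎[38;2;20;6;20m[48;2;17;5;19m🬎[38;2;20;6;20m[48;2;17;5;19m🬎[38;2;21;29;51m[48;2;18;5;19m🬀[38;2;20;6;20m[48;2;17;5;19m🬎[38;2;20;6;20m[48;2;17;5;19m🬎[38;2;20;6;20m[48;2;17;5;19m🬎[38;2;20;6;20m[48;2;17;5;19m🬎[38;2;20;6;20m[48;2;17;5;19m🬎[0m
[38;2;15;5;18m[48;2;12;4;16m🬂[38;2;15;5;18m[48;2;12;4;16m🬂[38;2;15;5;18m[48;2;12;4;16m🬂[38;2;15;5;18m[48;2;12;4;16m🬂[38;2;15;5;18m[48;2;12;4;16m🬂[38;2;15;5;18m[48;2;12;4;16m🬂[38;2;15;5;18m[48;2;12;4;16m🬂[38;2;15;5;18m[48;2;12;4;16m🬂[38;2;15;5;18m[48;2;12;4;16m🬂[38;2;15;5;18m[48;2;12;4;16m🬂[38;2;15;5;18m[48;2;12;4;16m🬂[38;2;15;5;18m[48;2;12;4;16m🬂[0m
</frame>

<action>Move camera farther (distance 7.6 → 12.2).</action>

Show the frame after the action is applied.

<frame>
[38;2;47;13;35m[48;2;43;11;32m🬂[38;2;47;13;35m[48;2;43;11;32m🬂[38;2;47;13;35m[48;2;43;11;32m🬂[38;2;47;13;35m[48;2;43;11;32m🬂[38;2;47;13;35m[48;2;43;11;32m🬂[38;2;47;13;35m[48;2;43;11;32m🬂[38;2;47;13;35m[48;2;43;11;32m🬂[38;2;47;13;35m[48;2;43;11;32m🬂[38;2;47;13;35m[48;2;43;11;32m🬂[38;2;47;13;35m[48;2;43;11;32m🬂[38;2;47;13;35m[48;2;43;11;32m🬂[38;2;47;13;35m[48;2;43;11;32m🬂[0m
[38;2;40;11;31m[48;2;37;10;29m🬂[38;2;40;11;31m[48;2;37;10;29m🬂[38;2;40;11;31m[48;2;37;10;29m🬂[38;2;40;11;31m[48;2;37;10;29m🬂[38;2;40;11;31m[48;2;37;10;29m🬂[38;2;40;11;31m[48;2;37;10;29m🬂[38;2;40;11;31m[48;2;37;10;29m🬂[38;2;40;11;31m[48;2;37;10;29m🬂[38;2;40;11;31m[48;2;37;10;29m🬂[38;2;40;11;31m[48;2;37;10;29m🬂[38;2;40;11;31m[48;2;37;10;29m🬂[38;2;40;11;31m[48;2;37;10;29m🬂[0m
[38;2;33;9;27m[48;2;30;8;26m🬎[38;2;33;9;27m[48;2;30;8;26m🬎[38;2;33;9;27m[48;2;30;8;26m🬎[38;2;33;9;27m[48;2;30;8;26m🬎[38;2;33;9;27m[48;2;30;8;26m🬎[38;2;32;8;27m[48;2;7;10;17m🬝[38;2;33;9;27m[48;2;41;55;97m🬎[38;2;33;9;27m[48;2;30;8;26m🬎[38;2;33;9;27m[48;2;30;8;26m🬎[38;2;33;9;27m[48;2;30;8;26m🬎[38;2;33;9;27m[48;2;30;8;26m🬎[38;2;33;9;27m[48;2;30;8;26m🬎[0m
[38;2;27;8;24m[48;2;24;7;22m🬂[38;2;27;8;24m[48;2;24;7;22m🬂[38;2;27;8;24m[48;2;24;7;22m🬂[38;2;27;8;24m[48;2;24;7;22m🬂[38;2;27;8;24m[48;2;24;7;22m🬂[38;2;24;7;22m[48;2;7;10;17m🬲[38;2;44;60;104m[48;2;22;18;36m🬉[38;2;27;8;24m[48;2;24;7;22m🬂[38;2;27;8;24m[48;2;24;7;22m🬂[38;2;27;8;24m[48;2;24;7;22m🬂[38;2;27;8;24m[48;2;24;7;22m🬂[38;2;27;8;24m[48;2;24;7;22m🬂[0m
[38;2;20;6;20m[48;2;17;5;19m🬎[38;2;20;6;20m[48;2;17;5;19m🬎[38;2;20;6;20m[48;2;17;5;19m🬎[38;2;20;6;20m[48;2;17;5;19m🬎[38;2;20;6;20m[48;2;17;5;19m🬎[38;2;20;6;20m[48;2;17;5;19m🬎[38;2;20;6;20m[48;2;17;5;19m🬎[38;2;20;6;20m[48;2;17;5;19m🬎[38;2;20;6;20m[48;2;17;5;19m🬎[38;2;20;6;20m[48;2;17;5;19m🬎[38;2;20;6;20m[48;2;17;5;19m🬎[38;2;20;6;20m[48;2;17;5;19m🬎[0m
[38;2;15;5;18m[48;2;12;4;16m🬂[38;2;15;5;18m[48;2;12;4;16m🬂[38;2;15;5;18m[48;2;12;4;16m🬂[38;2;15;5;18m[48;2;12;4;16m🬂[38;2;15;5;18m[48;2;12;4;16m🬂[38;2;15;5;18m[48;2;12;4;16m🬂[38;2;15;5;18m[48;2;12;4;16m🬂[38;2;15;5;18m[48;2;12;4;16m🬂[38;2;15;5;18m[48;2;12;4;16m🬂[38;2;15;5;18m[48;2;12;4;16m🬂[38;2;15;5;18m[48;2;12;4;16m🬂[38;2;15;5;18m[48;2;12;4;16m🬂[0m
</frame>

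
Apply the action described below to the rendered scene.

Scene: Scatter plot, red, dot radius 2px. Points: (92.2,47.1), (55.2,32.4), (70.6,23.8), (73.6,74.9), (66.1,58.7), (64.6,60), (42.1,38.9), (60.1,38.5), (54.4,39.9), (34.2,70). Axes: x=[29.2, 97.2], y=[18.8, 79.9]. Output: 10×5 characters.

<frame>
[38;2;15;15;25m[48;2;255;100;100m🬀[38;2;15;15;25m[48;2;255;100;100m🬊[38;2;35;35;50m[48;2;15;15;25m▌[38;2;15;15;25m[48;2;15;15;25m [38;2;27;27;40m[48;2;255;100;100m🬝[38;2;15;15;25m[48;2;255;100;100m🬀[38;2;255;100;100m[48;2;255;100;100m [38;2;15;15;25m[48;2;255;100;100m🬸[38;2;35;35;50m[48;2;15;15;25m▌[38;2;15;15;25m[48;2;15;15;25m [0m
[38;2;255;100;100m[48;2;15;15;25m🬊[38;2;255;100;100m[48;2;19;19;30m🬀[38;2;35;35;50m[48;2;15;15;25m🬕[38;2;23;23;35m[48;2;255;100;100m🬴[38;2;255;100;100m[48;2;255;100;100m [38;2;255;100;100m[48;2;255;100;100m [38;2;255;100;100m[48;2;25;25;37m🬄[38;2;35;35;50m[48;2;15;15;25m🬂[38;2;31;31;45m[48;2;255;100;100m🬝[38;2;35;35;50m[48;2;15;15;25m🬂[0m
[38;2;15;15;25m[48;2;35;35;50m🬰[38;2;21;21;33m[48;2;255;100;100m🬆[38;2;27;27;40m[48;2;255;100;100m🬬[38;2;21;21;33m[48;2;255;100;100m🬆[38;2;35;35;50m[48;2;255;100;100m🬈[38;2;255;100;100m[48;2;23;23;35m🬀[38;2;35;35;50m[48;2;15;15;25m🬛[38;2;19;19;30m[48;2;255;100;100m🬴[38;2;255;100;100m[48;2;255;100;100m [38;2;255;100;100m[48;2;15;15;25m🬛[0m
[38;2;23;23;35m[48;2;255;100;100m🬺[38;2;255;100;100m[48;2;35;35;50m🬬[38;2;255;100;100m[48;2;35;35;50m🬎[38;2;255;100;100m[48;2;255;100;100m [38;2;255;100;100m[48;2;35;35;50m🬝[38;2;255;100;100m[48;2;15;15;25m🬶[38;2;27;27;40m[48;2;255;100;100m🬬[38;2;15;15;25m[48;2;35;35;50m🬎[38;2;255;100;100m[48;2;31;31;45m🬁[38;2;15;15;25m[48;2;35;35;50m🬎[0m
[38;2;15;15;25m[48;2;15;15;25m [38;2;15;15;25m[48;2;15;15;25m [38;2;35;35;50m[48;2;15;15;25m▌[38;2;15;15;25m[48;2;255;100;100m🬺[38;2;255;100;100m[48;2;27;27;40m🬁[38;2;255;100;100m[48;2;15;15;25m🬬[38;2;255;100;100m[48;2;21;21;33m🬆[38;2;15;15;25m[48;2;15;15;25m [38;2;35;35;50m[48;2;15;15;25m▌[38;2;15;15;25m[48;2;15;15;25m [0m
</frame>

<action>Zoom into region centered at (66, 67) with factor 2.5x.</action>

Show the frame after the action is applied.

<frame>
[38;2;15;15;25m[48;2;15;15;25m [38;2;15;15;25m[48;2;15;15;25m [38;2;35;35;50m[48;2;15;15;25m▌[38;2;15;15;25m[48;2;15;15;25m [38;2;35;35;50m[48;2;15;15;25m▌[38;2;15;15;25m[48;2;15;15;25m [38;2;28;28;41m[48;2;255;100;100m🬆[38;2;255;100;100m[48;2;15;15;25m🬺[38;2;23;23;35m[48;2;255;100;100m🬬[38;2;15;15;25m[48;2;15;15;25m [0m
[38;2;35;35;50m[48;2;15;15;25m🬂[38;2;35;35;50m[48;2;15;15;25m🬂[38;2;35;35;50m[48;2;15;15;25m🬕[38;2;35;35;50m[48;2;15;15;25m🬂[38;2;35;35;50m[48;2;15;15;25m🬕[38;2;35;35;50m[48;2;15;15;25m🬂[38;2;255;100;100m[48;2;27;27;40m🬁[38;2;255;100;100m[48;2;15;15;25m🬆[38;2;35;35;50m[48;2;15;15;25m🬕[38;2;35;35;50m[48;2;15;15;25m🬂[0m
[38;2;15;15;25m[48;2;35;35;50m🬰[38;2;15;15;25m[48;2;35;35;50m🬰[38;2;35;35;50m[48;2;15;15;25m🬛[38;2;15;15;25m[48;2;35;35;50m🬰[38;2;35;35;50m[48;2;15;15;25m🬛[38;2;15;15;25m[48;2;35;35;50m🬰[38;2;35;35;50m[48;2;15;15;25m🬛[38;2;15;15;25m[48;2;35;35;50m🬰[38;2;35;35;50m[48;2;15;15;25m🬛[38;2;15;15;25m[48;2;35;35;50m🬰[0m
[38;2;15;15;25m[48;2;35;35;50m🬎[38;2;15;15;25m[48;2;35;35;50m🬎[38;2;35;35;50m[48;2;15;15;25m🬲[38;2;15;15;25m[48;2;255;100;100m🬆[38;2;255;100;100m[48;2;255;100;100m [38;2;15;15;25m[48;2;255;100;100m🬊[38;2;35;35;50m[48;2;15;15;25m🬲[38;2;15;15;25m[48;2;35;35;50m🬎[38;2;35;35;50m[48;2;15;15;25m🬲[38;2;15;15;25m[48;2;35;35;50m🬎[0m
[38;2;15;15;25m[48;2;15;15;25m [38;2;15;15;25m[48;2;15;15;25m [38;2;35;35;50m[48;2;15;15;25m▌[38;2;15;15;25m[48;2;255;100;100m🬺[38;2;255;100;100m[48;2;25;25;37m🬎[38;2;255;100;100m[48;2;15;15;25m🬀[38;2;35;35;50m[48;2;15;15;25m▌[38;2;15;15;25m[48;2;15;15;25m [38;2;35;35;50m[48;2;15;15;25m▌[38;2;15;15;25m[48;2;15;15;25m [0m
</frame>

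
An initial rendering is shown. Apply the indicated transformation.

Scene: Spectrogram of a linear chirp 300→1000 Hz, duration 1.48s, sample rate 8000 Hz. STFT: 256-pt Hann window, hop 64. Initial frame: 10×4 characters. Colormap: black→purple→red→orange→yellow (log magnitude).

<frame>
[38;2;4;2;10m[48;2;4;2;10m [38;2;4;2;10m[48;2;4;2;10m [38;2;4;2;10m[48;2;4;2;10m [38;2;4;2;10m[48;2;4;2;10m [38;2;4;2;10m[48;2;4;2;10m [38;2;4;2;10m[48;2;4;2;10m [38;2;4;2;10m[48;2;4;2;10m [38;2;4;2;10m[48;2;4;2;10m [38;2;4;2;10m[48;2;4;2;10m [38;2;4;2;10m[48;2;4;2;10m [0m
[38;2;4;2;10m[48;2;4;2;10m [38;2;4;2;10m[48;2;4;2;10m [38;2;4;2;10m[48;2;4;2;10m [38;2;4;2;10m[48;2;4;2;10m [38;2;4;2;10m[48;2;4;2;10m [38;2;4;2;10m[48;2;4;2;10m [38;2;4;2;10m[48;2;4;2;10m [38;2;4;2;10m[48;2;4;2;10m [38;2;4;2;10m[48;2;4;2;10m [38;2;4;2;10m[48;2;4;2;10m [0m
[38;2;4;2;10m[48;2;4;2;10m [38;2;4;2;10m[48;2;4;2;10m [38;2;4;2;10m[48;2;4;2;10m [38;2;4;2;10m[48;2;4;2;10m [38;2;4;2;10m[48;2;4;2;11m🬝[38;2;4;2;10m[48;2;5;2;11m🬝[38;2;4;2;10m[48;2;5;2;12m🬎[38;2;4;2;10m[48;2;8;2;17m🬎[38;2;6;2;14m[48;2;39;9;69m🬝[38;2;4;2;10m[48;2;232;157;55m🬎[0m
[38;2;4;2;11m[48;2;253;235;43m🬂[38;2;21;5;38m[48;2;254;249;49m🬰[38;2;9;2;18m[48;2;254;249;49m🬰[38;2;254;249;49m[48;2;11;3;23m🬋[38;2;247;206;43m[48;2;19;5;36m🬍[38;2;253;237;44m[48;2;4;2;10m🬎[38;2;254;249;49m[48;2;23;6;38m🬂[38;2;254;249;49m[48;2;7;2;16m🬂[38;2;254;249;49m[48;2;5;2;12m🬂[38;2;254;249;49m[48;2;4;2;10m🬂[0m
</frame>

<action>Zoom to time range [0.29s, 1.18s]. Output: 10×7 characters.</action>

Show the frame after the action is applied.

<frame>
[38;2;4;2;10m[48;2;4;2;10m [38;2;4;2;10m[48;2;4;2;10m [38;2;4;2;10m[48;2;4;2;10m [38;2;4;2;10m[48;2;4;2;10m [38;2;4;2;10m[48;2;4;2;10m [38;2;4;2;10m[48;2;4;2;10m [38;2;4;2;10m[48;2;4;2;10m [38;2;4;2;10m[48;2;4;2;10m [38;2;4;2;10m[48;2;4;2;10m [38;2;4;2;10m[48;2;4;2;10m [0m
[38;2;4;2;10m[48;2;4;2;10m [38;2;4;2;10m[48;2;4;2;10m [38;2;4;2;10m[48;2;4;2;10m [38;2;4;2;10m[48;2;4;2;10m [38;2;4;2;10m[48;2;4;2;10m [38;2;4;2;10m[48;2;4;2;10m [38;2;4;2;10m[48;2;4;2;10m [38;2;4;2;10m[48;2;4;2;10m [38;2;4;2;10m[48;2;4;2;10m [38;2;4;2;10m[48;2;4;2;10m [0m
[38;2;4;2;10m[48;2;4;2;10m [38;2;4;2;10m[48;2;4;2;10m [38;2;4;2;10m[48;2;4;2;10m [38;2;4;2;10m[48;2;4;2;10m [38;2;4;2;10m[48;2;4;2;10m [38;2;4;2;10m[48;2;4;2;10m [38;2;4;2;10m[48;2;4;2;10m [38;2;4;2;10m[48;2;4;2;10m [38;2;4;2;10m[48;2;4;2;10m [38;2;4;2;10m[48;2;4;2;10m [0m
[38;2;4;2;10m[48;2;4;2;10m [38;2;4;2;10m[48;2;4;2;10m [38;2;4;2;10m[48;2;4;2;10m [38;2;4;2;10m[48;2;4;2;10m [38;2;4;2;10m[48;2;4;2;10m [38;2;4;2;10m[48;2;4;2;10m [38;2;4;2;10m[48;2;4;2;10m [38;2;4;2;10m[48;2;4;2;10m [38;2;4;2;10m[48;2;4;2;10m [38;2;4;2;10m[48;2;4;2;10m [0m
[38;2;4;2;10m[48;2;4;2;10m [38;2;4;2;10m[48;2;4;2;10m [38;2;4;2;10m[48;2;4;2;10m [38;2;4;2;10m[48;2;4;2;10m [38;2;4;2;10m[48;2;4;2;10m [38;2;4;2;10m[48;2;4;2;10m [38;2;4;2;10m[48;2;4;2;10m [38;2;4;2;10m[48;2;4;2;10m [38;2;4;2;10m[48;2;4;2;11m🬝[38;2;4;2;10m[48;2;4;2;11m🬎[0m
[38;2;4;2;10m[48;2;16;4;30m🬎[38;2;8;2;17m[48;2;54;12;89m🬝[38;2;34;9;25m[48;2;251;184;23m🬝[38;2;5;2;12m[48;2;254;244;47m🬎[38;2;7;2;16m[48;2;254;249;49m🬎[38;2;11;3;22m[48;2;254;248;49m🬎[38;2;28;6;48m[48;2;254;249;49m🬎[38;2;6;2;14m[48;2;252;219;37m🬂[38;2;8;2;17m[48;2;253;225;39m🬂[38;2;42;10;55m[48;2;254;249;49m🬰[0m
[38;2;254;247;48m[48;2;22;5;39m🬂[38;2;254;248;49m[48;2;11;3;22m🬂[38;2;254;249;49m[48;2;6;2;15m🬂[38;2;253;234;43m[48;2;5;2;12m🬂[38;2;241;134;22m[48;2;14;4;26m🬀[38;2;32;7;57m[48;2;4;2;10m🬂[38;2;13;3;25m[48;2;4;2;10m🬂[38;2;8;2;17m[48;2;4;2;10m🬂[38;2;6;2;14m[48;2;4;2;10m🬂[38;2;5;2;12m[48;2;4;2;10m🬂[0m
</frame>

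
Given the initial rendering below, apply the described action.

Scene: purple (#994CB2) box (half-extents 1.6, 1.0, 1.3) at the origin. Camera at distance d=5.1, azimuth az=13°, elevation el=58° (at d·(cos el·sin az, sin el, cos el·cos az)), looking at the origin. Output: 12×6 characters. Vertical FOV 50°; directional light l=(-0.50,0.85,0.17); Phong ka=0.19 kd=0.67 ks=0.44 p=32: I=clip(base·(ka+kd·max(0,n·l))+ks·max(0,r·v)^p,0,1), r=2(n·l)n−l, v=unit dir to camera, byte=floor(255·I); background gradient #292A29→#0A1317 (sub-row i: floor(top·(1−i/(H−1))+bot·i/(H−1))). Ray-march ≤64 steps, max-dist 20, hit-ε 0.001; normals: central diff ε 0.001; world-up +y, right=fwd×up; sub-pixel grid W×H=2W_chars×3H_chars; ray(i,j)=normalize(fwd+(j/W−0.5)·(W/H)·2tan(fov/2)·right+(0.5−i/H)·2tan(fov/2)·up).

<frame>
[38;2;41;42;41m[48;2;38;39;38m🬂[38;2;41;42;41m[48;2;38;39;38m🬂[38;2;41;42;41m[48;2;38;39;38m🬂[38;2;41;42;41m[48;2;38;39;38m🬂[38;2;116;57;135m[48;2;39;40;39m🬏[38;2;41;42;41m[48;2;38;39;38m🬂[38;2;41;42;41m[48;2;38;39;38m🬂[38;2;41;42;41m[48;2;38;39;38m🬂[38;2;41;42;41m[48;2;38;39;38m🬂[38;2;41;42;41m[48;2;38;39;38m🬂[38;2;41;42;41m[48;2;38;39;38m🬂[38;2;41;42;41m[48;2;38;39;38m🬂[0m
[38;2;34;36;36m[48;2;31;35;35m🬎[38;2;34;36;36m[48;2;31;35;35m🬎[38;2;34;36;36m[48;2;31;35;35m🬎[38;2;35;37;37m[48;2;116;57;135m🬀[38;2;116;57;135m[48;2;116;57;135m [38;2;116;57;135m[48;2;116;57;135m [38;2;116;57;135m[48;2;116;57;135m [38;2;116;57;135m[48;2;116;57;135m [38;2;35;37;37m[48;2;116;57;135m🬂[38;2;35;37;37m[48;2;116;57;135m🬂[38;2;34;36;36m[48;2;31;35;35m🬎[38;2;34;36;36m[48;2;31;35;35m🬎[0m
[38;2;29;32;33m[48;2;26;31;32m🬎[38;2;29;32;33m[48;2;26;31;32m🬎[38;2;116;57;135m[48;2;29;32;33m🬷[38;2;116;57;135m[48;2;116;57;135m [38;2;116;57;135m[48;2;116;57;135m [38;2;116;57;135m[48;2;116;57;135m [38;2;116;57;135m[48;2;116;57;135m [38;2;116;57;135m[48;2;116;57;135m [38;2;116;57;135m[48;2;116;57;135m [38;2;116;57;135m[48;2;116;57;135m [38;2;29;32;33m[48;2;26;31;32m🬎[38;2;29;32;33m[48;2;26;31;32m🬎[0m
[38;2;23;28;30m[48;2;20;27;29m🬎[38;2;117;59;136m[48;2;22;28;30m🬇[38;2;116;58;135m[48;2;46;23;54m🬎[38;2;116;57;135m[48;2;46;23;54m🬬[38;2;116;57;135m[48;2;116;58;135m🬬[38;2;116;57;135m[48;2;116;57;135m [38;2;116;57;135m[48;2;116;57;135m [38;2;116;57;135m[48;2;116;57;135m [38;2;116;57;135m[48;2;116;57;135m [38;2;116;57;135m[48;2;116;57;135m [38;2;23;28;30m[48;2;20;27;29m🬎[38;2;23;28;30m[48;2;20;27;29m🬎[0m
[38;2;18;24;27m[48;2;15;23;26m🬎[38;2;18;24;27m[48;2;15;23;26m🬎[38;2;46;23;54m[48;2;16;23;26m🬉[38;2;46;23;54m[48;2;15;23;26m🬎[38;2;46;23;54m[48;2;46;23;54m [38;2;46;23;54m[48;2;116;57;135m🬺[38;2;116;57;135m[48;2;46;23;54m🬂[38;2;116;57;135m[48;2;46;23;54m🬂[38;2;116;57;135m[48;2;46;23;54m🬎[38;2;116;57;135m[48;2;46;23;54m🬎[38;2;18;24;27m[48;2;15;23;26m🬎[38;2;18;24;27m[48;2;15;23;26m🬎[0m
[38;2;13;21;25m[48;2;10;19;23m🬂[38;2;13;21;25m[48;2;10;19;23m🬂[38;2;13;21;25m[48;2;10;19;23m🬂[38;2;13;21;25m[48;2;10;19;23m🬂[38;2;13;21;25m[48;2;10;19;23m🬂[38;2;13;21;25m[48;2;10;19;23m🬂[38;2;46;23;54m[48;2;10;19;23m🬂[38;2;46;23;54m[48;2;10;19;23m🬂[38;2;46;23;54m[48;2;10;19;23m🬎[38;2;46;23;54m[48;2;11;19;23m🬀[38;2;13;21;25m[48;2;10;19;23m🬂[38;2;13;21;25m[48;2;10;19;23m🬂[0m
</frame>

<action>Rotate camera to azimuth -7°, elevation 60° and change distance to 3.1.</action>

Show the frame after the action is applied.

<frame>
[38;2;116;57;135m[48;2;116;57;135m [38;2;116;57;135m[48;2;116;57;135m [38;2;116;57;135m[48;2;116;57;135m [38;2;116;57;135m[48;2;116;57;135m [38;2;116;57;135m[48;2;116;57;135m [38;2;116;57;135m[48;2;116;57;135m [38;2;116;57;135m[48;2;116;57;135m [38;2;116;57;135m[48;2;116;57;135m [38;2;116;57;135m[48;2;116;57;135m [38;2;116;57;135m[48;2;116;57;135m [38;2;116;57;135m[48;2;116;57;135m [38;2;116;57;135m[48;2;41;42;41m🬺[0m
[38;2;116;57;135m[48;2;116;57;135m [38;2;116;57;135m[48;2;116;57;135m [38;2;116;57;135m[48;2;116;57;135m [38;2;116;57;135m[48;2;116;57;135m [38;2;116;57;135m[48;2;116;57;135m [38;2;116;57;135m[48;2;116;57;135m [38;2;116;57;135m[48;2;116;57;135m [38;2;116;57;135m[48;2;116;57;135m [38;2;116;57;135m[48;2;116;57;135m [38;2;116;57;135m[48;2;116;57;135m [38;2;116;57;135m[48;2;116;57;135m [38;2;116;57;135m[48;2;116;57;135m [0m
[38;2;116;57;135m[48;2;116;57;135m [38;2;116;57;135m[48;2;116;57;135m [38;2;116;57;135m[48;2;116;57;135m [38;2;116;57;135m[48;2;116;57;135m [38;2;116;57;135m[48;2;116;57;135m [38;2;116;57;135m[48;2;116;57;135m [38;2;116;57;135m[48;2;116;57;135m [38;2;116;57;135m[48;2;116;57;135m [38;2;116;57;135m[48;2;116;57;135m [38;2;116;57;135m[48;2;116;57;135m [38;2;116;57;135m[48;2;116;57;135m [38;2;116;57;135m[48;2;116;57;135m [0m
[38;2;116;57;135m[48;2;116;58;135m🬬[38;2;116;57;135m[48;2;116;57;135m [38;2;116;57;135m[48;2;116;57;135m [38;2;116;57;135m[48;2;116;57;135m [38;2;116;57;135m[48;2;116;57;135m [38;2;116;57;135m[48;2;116;57;135m [38;2;116;57;135m[48;2;116;57;135m [38;2;116;57;135m[48;2;116;57;135m [38;2;116;57;135m[48;2;116;57;135m [38;2;116;57;135m[48;2;116;57;135m [38;2;116;57;135m[48;2;116;57;135m [38;2;116;57;135m[48;2;116;57;135m [0m
[38;2;116;58;135m[48;2;119;60;138m🬎[38;2;116;58;135m[48;2;118;60;137m🬎[38;2;116;57;135m[48;2;117;59;136m🬎[38;2;116;57;135m[48;2;117;58;136m🬬[38;2;116;57;135m[48;2;116;58;135m🬬[38;2;116;57;135m[48;2;116;57;135m [38;2;116;57;135m[48;2;116;57;135m [38;2;116;57;135m[48;2;116;57;135m [38;2;116;57;135m[48;2;116;57;135m [38;2;116;57;135m[48;2;116;57;135m [38;2;116;57;135m[48;2;116;57;135m [38;2;116;57;135m[48;2;116;57;135m [0m
[38;2;123;65;142m[48;2;132;73;151m🬎[38;2;122;63;141m[48;2;129;71;148m🬎[38;2;120;61;139m[48;2;125;67;144m🬎[38;2;118;59;137m[48;2;121;62;140m🬎[38;2;116;58;135m[48;2;118;60;137m🬬[38;2;116;57;135m[48;2;46;23;54m🬝[38;2;116;57;135m[48;2;46;23;54m🬎[38;2;116;57;135m[48;2;46;23;54m🬎[38;2;116;57;135m[48;2;46;23;54m🬎[38;2;116;57;135m[48;2;46;23;54m🬂[38;2;116;57;135m[48;2;37;22;46m🬂[38;2;116;57;135m[48;2;28;21;38m🬂[0m
</frame>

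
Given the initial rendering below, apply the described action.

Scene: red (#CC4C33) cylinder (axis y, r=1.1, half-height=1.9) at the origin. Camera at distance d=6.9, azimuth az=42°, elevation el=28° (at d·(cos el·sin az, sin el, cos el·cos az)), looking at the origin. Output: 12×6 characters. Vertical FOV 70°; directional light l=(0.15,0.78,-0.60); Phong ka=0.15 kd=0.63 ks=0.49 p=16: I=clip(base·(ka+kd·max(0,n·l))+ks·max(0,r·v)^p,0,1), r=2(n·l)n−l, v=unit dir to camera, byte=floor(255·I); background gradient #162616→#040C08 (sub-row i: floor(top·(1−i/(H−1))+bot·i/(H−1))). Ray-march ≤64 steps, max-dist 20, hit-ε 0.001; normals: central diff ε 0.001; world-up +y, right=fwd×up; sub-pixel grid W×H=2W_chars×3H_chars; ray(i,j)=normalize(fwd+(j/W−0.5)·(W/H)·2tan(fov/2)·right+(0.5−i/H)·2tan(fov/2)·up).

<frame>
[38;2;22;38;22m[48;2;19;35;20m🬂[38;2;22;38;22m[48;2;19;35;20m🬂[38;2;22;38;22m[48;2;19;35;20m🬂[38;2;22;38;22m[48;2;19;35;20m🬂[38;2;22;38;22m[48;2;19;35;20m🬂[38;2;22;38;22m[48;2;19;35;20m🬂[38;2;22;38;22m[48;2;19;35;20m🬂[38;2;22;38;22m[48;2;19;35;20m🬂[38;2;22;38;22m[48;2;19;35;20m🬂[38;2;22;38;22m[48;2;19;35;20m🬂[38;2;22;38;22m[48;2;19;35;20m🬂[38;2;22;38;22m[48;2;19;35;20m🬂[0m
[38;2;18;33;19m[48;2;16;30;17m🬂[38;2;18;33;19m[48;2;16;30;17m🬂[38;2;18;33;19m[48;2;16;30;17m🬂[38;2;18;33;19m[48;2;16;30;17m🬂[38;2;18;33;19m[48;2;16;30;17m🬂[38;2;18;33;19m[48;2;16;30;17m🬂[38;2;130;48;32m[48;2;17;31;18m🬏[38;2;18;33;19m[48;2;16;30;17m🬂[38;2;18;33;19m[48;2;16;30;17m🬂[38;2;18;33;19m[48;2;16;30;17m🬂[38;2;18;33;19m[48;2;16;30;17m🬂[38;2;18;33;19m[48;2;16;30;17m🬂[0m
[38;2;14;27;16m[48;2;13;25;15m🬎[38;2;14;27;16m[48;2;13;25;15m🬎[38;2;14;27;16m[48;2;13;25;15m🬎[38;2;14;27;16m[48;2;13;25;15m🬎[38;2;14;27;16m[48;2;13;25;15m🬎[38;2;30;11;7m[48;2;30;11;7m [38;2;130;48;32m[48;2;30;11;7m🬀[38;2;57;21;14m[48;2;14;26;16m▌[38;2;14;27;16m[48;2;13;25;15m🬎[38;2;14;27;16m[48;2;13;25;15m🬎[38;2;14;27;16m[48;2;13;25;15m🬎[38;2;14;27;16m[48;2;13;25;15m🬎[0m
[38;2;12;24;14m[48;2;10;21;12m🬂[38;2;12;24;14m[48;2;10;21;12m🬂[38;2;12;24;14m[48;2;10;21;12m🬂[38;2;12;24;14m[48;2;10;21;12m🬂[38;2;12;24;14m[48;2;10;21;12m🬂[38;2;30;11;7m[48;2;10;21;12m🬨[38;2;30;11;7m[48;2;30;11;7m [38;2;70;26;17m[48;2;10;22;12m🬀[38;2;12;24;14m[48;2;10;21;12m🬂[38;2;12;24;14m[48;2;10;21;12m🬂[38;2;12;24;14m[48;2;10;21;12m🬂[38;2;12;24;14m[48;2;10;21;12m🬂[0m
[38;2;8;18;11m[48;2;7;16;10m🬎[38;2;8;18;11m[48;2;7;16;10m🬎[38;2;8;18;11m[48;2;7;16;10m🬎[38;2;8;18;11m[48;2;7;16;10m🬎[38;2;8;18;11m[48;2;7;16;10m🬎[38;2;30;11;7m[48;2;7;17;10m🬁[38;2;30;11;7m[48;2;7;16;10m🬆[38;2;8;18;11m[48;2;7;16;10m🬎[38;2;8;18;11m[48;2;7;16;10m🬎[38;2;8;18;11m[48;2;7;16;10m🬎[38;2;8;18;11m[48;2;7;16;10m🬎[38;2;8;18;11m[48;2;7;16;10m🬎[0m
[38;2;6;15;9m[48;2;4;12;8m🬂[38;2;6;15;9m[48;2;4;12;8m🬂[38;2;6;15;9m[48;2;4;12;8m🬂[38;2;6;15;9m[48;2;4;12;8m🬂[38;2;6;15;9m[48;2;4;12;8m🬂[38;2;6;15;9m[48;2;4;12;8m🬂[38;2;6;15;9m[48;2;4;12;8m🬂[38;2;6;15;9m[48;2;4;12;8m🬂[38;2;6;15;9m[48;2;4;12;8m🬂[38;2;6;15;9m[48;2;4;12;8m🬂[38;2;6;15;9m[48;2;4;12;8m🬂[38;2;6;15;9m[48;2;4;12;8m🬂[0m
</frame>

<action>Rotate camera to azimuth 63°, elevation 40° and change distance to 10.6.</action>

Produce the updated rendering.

<frame>
[38;2;22;38;22m[48;2;19;35;20m🬂[38;2;22;38;22m[48;2;19;35;20m🬂[38;2;22;38;22m[48;2;19;35;20m🬂[38;2;22;38;22m[48;2;19;35;20m🬂[38;2;22;38;22m[48;2;19;35;20m🬂[38;2;22;38;22m[48;2;19;35;20m🬂[38;2;22;38;22m[48;2;19;35;20m🬂[38;2;22;38;22m[48;2;19;35;20m🬂[38;2;22;38;22m[48;2;19;35;20m🬂[38;2;22;38;22m[48;2;19;35;20m🬂[38;2;22;38;22m[48;2;19;35;20m🬂[38;2;22;38;22m[48;2;19;35;20m🬂[0m
[38;2;18;33;19m[48;2;16;30;17m🬂[38;2;18;33;19m[48;2;16;30;17m🬂[38;2;18;33;19m[48;2;16;30;17m🬂[38;2;18;33;19m[48;2;16;30;17m🬂[38;2;18;33;19m[48;2;16;30;17m🬂[38;2;18;33;19m[48;2;16;30;17m🬂[38;2;18;33;19m[48;2;16;30;17m🬂[38;2;18;33;19m[48;2;16;30;17m🬂[38;2;18;33;19m[48;2;16;30;17m🬂[38;2;18;33;19m[48;2;16;30;17m🬂[38;2;18;33;19m[48;2;16;30;17m🬂[38;2;18;33;19m[48;2;16;30;17m🬂[0m
[38;2;14;27;16m[48;2;13;25;15m🬎[38;2;14;27;16m[48;2;13;25;15m🬎[38;2;14;27;16m[48;2;13;25;15m🬎[38;2;14;27;16m[48;2;13;25;15m🬎[38;2;14;27;16m[48;2;13;25;15m🬎[38;2;130;48;32m[48;2;17;23;14m🬇[38;2;31;22;14m[48;2;130;48;32m🬰[38;2;14;27;16m[48;2;13;25;15m🬎[38;2;14;27;16m[48;2;13;25;15m🬎[38;2;14;27;16m[48;2;13;25;15m🬎[38;2;14;27;16m[48;2;13;25;15m🬎[38;2;14;27;16m[48;2;13;25;15m🬎[0m
[38;2;12;24;14m[48;2;10;21;12m🬂[38;2;12;24;14m[48;2;10;21;12m🬂[38;2;12;24;14m[48;2;10;21;12m🬂[38;2;12;24;14m[48;2;10;21;12m🬂[38;2;12;24;14m[48;2;10;21;12m🬂[38;2;11;22;13m[48;2;30;11;7m▌[38;2;30;11;7m[48;2;74;27;18m▌[38;2;12;24;14m[48;2;10;21;12m🬂[38;2;12;24;14m[48;2;10;21;12m🬂[38;2;12;24;14m[48;2;10;21;12m🬂[38;2;12;24;14m[48;2;10;21;12m🬂[38;2;12;24;14m[48;2;10;21;12m🬂[0m
[38;2;8;18;11m[48;2;7;16;10m🬎[38;2;8;18;11m[48;2;7;16;10m🬎[38;2;8;18;11m[48;2;7;16;10m🬎[38;2;8;18;11m[48;2;7;16;10m🬎[38;2;8;18;11m[48;2;7;16;10m🬎[38;2;8;18;11m[48;2;7;16;10m🬎[38;2;8;18;11m[48;2;7;16;10m🬎[38;2;8;18;11m[48;2;7;16;10m🬎[38;2;8;18;11m[48;2;7;16;10m🬎[38;2;8;18;11m[48;2;7;16;10m🬎[38;2;8;18;11m[48;2;7;16;10m🬎[38;2;8;18;11m[48;2;7;16;10m🬎[0m
[38;2;6;15;9m[48;2;4;12;8m🬂[38;2;6;15;9m[48;2;4;12;8m🬂[38;2;6;15;9m[48;2;4;12;8m🬂[38;2;6;15;9m[48;2;4;12;8m🬂[38;2;6;15;9m[48;2;4;12;8m🬂[38;2;6;15;9m[48;2;4;12;8m🬂[38;2;6;15;9m[48;2;4;12;8m🬂[38;2;6;15;9m[48;2;4;12;8m🬂[38;2;6;15;9m[48;2;4;12;8m🬂[38;2;6;15;9m[48;2;4;12;8m🬂[38;2;6;15;9m[48;2;4;12;8m🬂[38;2;6;15;9m[48;2;4;12;8m🬂[0m
</frame>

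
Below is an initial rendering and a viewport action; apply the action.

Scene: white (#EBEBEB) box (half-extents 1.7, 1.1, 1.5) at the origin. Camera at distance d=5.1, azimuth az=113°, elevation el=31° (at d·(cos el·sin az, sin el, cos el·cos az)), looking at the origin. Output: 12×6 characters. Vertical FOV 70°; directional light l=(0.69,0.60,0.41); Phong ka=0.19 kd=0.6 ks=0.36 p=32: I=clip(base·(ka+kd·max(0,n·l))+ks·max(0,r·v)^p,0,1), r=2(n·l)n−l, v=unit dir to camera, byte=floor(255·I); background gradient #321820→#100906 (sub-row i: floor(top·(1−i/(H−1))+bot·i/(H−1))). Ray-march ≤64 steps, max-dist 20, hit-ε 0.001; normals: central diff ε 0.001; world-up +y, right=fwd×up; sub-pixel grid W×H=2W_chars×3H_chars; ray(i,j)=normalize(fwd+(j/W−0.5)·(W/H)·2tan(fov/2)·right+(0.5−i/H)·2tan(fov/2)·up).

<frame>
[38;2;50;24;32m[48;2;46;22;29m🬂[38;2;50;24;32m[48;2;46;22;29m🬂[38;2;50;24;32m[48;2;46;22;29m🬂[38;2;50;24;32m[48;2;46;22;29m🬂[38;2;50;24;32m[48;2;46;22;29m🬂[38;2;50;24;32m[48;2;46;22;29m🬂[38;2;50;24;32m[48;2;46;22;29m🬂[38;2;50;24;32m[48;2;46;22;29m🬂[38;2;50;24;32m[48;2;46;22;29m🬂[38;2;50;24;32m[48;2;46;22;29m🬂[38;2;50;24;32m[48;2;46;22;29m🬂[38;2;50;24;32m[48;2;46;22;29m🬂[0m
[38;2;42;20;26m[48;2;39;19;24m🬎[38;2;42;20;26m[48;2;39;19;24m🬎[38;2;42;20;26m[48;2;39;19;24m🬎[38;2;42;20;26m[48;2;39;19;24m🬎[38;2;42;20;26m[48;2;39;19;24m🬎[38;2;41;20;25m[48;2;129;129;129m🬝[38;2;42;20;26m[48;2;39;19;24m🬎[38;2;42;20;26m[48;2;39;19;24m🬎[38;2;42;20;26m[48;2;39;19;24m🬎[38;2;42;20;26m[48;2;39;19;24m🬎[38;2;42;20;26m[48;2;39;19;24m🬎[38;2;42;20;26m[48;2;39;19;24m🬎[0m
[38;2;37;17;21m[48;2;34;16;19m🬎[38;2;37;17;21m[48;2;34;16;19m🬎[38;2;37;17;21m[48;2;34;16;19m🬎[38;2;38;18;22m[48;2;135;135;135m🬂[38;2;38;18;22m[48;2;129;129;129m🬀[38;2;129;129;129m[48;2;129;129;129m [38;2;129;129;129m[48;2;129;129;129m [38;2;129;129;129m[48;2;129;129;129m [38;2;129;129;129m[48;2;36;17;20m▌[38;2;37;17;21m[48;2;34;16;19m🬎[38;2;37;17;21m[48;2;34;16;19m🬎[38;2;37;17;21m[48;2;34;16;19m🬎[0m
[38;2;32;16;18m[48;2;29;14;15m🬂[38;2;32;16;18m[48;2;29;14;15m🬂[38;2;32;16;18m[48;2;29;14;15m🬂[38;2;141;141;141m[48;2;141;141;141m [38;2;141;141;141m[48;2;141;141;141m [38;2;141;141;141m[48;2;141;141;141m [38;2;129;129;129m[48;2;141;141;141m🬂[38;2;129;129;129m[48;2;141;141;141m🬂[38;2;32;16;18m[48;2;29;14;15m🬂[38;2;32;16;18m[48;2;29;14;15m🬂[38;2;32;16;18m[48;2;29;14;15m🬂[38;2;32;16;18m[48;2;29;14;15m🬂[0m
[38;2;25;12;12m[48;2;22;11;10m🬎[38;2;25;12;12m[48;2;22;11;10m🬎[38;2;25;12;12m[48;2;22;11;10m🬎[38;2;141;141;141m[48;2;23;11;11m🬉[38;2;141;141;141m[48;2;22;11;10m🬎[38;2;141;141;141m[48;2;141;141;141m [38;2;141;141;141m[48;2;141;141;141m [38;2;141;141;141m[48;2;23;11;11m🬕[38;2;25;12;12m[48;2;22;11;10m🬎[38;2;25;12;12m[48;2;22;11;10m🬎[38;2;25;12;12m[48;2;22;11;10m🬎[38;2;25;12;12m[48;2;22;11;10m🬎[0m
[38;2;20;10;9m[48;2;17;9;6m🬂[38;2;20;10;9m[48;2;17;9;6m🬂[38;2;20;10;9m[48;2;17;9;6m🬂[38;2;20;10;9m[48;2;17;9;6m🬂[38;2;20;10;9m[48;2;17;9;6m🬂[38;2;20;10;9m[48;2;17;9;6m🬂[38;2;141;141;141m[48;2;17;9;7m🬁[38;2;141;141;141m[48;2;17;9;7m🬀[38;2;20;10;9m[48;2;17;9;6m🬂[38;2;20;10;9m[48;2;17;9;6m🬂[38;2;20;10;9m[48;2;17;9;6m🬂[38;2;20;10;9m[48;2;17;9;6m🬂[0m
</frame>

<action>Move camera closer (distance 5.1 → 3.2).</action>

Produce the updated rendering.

<frame>
[38;2;50;24;32m[48;2;46;22;29m🬂[38;2;50;24;32m[48;2;46;22;29m🬂[38;2;50;24;32m[48;2;46;22;29m🬂[38;2;50;24;32m[48;2;46;22;29m🬂[38;2;50;24;32m[48;2;46;22;29m🬂[38;2;50;24;32m[48;2;46;22;29m🬂[38;2;50;24;32m[48;2;46;22;29m🬂[38;2;50;24;32m[48;2;46;22;29m🬂[38;2;50;24;32m[48;2;46;22;29m🬂[38;2;50;24;32m[48;2;46;22;29m🬂[38;2;50;24;32m[48;2;46;22;29m🬂[38;2;50;24;32m[48;2;46;22;29m🬂[0m
[38;2;42;20;26m[48;2;39;19;24m🬎[38;2;42;20;26m[48;2;129;129;129m🬎[38;2;42;20;26m[48;2;129;129;129m🬎[38;2;43;21;27m[48;2;129;129;129m🬂[38;2;43;21;27m[48;2;129;129;129m🬂[38;2;43;21;27m[48;2;129;129;129m🬂[38;2;43;21;27m[48;2;129;129;129m🬂[38;2;43;21;27m[48;2;129;129;129m🬂[38;2;43;21;27m[48;2;129;129;129m🬂[38;2;43;21;27m[48;2;129;129;129m🬂[38;2;129;129;129m[48;2;41;20;25m🬏[38;2;42;20;26m[48;2;39;19;24m🬎[0m
[38;2;129;129;129m[48;2;141;141;141m🬂[38;2;129;129;129m[48;2;141;141;141m🬊[38;2;129;129;129m[48;2;141;141;141m🬎[38;2;131;131;131m[48;2;155;155;155m🬝[38;2;129;129;129m[48;2;129;129;129m [38;2;129;129;129m[48;2;129;129;129m [38;2;129;129;129m[48;2;129;129;129m [38;2;129;129;129m[48;2;129;129;129m [38;2;129;129;129m[48;2;129;129;129m [38;2;129;129;129m[48;2;129;129;129m [38;2;129;129;129m[48;2;38;18;22m🬺[38;2;37;17;21m[48;2;34;16;19m🬎[0m
[38;2;141;141;141m[48;2;28;14;15m🬬[38;2;141;141;141m[48;2;141;141;141m [38;2;141;141;141m[48;2;141;141;141m [38;2;141;141;141m[48;2;141;141;141m [38;2;141;141;141m[48;2;141;141;141m [38;2;141;141;141m[48;2;141;141;141m [38;2;129;129;129m[48;2;141;141;141m🬂[38;2;129;129;129m[48;2;141;141;141m🬂[38;2;129;129;129m[48;2;141;141;141m🬊[38;2;129;129;129m[48;2;141;141;141m🬎[38;2;129;129;129m[48;2;141;141;141m🬬[38;2;129;129;129m[48;2;31;15;17m🬲[0m
[38;2;25;12;12m[48;2;22;11;10m🬎[38;2;141;141;141m[48;2;22;11;10m🬬[38;2;141;141;141m[48;2;141;141;141m [38;2;141;141;141m[48;2;141;141;141m [38;2;141;141;141m[48;2;141;141;141m [38;2;141;141;141m[48;2;141;141;141m [38;2;141;141;141m[48;2;141;141;141m [38;2;141;141;141m[48;2;141;141;141m [38;2;141;141;141m[48;2;141;141;141m [38;2;141;141;141m[48;2;141;141;141m [38;2;141;141;141m[48;2;141;141;141m [38;2;141;141;141m[48;2;23;11;11m🬕[0m
[38;2;20;10;9m[48;2;17;9;6m🬂[38;2;141;141;141m[48;2;17;9;7m🬁[38;2;141;141;141m[48;2;16;9;6m🬊[38;2;141;141;141m[48;2;16;9;6m🬬[38;2;141;141;141m[48;2;141;141;141m [38;2;141;141;141m[48;2;141;141;141m [38;2;141;141;141m[48;2;141;141;141m [38;2;141;141;141m[48;2;141;141;141m [38;2;141;141;141m[48;2;141;141;141m [38;2;141;141;141m[48;2;141;141;141m [38;2;141;141;141m[48;2;17;9;6m🬕[38;2;20;10;9m[48;2;17;9;6m🬂[0m
</frame>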